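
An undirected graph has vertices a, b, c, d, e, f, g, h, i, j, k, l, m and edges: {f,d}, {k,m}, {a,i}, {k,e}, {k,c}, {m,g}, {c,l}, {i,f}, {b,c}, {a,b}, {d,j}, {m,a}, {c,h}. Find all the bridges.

The edges on the cycle k-m-a-b-c-k are not bridges since each lies on that cycle.
But removing m–g disconnects m from g; removing d–f disconnects d from f; removing c–l disconnects c from l; removing a–i disconnects a from i — these are bridges.
In total 8 edges are bridges.

a-i, c-h, c-l, d-f, d-j, e-k, f-i, g-m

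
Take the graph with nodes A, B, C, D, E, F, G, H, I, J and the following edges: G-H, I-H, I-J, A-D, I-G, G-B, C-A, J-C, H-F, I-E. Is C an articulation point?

Deleting C raises the number of components from 1 to 2, so C is a cut vertex.

Yes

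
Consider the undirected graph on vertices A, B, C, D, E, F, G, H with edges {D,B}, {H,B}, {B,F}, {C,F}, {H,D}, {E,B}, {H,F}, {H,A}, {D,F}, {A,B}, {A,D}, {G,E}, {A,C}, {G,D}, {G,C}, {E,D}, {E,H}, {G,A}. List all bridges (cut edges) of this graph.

The edges on the cycle G-E-H-B-A-G are not bridges since each lies on that cycle.
Every edge lies on some cycle, so there are no bridges.

none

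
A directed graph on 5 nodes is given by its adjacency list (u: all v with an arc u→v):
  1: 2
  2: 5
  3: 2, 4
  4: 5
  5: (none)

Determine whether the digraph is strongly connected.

There is no directed path from 3 to 1, so the graph is not strongly connected.

No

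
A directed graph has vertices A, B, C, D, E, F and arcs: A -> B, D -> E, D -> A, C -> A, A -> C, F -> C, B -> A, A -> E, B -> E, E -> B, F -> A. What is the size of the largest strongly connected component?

{A, B, C, E} are all mutually reachable — one SCC of size 4.
{D} is an SCC by itself.
{F} is an SCC by itself.
The largest has 4 vertices.

4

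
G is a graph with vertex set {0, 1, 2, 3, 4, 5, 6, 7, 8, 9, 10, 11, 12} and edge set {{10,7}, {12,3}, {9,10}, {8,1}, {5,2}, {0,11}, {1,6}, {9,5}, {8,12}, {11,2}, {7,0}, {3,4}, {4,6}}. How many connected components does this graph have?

2

Starting from 1 we can reach 1, 3, 4, 6, 8, 12. That is one component of size 6.
Starting from 0 we can reach 0, 2, 5, 7, 9, 10, 11. That is one component of size 7.
Total: 2 components.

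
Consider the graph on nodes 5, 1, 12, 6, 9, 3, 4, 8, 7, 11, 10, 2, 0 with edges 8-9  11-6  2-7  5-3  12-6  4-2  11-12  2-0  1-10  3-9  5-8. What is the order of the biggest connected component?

4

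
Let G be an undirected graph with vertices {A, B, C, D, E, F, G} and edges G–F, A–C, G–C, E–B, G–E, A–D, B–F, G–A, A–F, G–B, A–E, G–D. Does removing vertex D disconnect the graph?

No

Deleting D leaves 1 component (was 1) (its neighbors A, G remain connected to each other), so D is not a cut vertex.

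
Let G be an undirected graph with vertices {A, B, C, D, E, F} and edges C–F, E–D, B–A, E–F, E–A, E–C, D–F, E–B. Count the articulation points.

Removing E increases the component count from 1 to 2, so E is a cut vertex.
By contrast removing D leaves 1 component; it is not a cut vertex. No other vertex is a cut vertex either.

1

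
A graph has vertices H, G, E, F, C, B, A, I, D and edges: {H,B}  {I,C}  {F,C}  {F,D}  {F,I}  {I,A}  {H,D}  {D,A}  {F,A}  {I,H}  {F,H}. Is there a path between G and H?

The component containing G is {G}, and H is not in it.

No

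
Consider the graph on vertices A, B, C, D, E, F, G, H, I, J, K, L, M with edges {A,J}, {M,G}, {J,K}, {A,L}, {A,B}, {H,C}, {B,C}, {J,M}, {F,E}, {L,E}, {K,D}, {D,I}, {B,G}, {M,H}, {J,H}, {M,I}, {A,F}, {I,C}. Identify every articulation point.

A

Removing A increases the component count from 1 to 2, so A is a cut vertex.
By contrast removing K leaves 1 component; it is not a cut vertex. No other vertex is a cut vertex either.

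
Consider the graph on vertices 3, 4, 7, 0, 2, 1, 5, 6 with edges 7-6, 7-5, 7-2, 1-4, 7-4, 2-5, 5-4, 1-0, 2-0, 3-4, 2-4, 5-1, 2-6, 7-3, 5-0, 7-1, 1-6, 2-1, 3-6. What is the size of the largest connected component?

8

Starting from 0 we can reach 0, 1, 2, 3, 4, 5, 6, 7. That is one component of size 8.
The largest has 8 vertices.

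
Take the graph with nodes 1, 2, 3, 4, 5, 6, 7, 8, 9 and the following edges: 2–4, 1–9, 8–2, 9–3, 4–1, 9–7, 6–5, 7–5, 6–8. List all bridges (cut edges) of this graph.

3-9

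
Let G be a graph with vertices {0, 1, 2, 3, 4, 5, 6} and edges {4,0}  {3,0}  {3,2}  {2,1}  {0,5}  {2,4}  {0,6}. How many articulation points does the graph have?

Removing 0 increases the component count from 1 to 3, so 0 is a cut vertex.
Removing 2 increases the component count from 1 to 2, so 2 is a cut vertex.
By contrast removing 4 leaves 1 component; it is not a cut vertex. No other vertex is a cut vertex either.

2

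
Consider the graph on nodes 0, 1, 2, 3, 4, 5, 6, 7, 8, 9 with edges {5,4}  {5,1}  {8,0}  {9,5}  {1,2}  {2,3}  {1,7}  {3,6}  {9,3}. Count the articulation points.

3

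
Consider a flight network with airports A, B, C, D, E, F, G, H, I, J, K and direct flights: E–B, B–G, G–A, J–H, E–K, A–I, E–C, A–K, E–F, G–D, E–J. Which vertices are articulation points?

Removing A increases the component count from 1 to 2, so A is a cut vertex.
Removing E increases the component count from 1 to 4, so E is a cut vertex.
Removing G increases the component count from 1 to 2, so G is a cut vertex.
Likewise J is a cut vertex.
By contrast removing C leaves 1 component; it is not a cut vertex. No other vertex is a cut vertex either.

A, E, G, J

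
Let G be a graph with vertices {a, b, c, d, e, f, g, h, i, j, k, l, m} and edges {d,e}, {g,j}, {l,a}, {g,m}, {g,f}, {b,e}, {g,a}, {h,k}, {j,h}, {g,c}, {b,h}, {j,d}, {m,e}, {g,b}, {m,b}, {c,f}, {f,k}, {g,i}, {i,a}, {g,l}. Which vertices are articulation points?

Removing g increases the component count from 1 to 2, so g is a cut vertex.
By contrast removing a leaves 1 component; it is not a cut vertex. No other vertex is a cut vertex either.

g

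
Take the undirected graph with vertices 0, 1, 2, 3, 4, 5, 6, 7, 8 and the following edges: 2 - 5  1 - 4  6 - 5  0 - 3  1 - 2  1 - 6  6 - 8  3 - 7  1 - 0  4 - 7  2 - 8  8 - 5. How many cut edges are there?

0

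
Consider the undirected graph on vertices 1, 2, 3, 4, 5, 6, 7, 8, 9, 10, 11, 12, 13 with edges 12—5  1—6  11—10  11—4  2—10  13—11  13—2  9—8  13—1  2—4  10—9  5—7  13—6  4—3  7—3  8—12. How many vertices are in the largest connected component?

Starting from 1 we can reach 1, 2, 3, 4, 5, 6, 7, 8, 9, 10, 11, 12, 13. That is one component of size 13.
The largest has 13 vertices.

13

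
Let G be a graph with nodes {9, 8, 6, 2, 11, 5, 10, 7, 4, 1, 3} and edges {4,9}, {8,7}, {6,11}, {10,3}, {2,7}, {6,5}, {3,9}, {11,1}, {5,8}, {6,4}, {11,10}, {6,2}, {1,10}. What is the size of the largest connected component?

11

Starting from 1 we can reach 1, 2, 3, 4, 5, 6, 7, 8, 9, 10, 11. That is one component of size 11.
The largest has 11 vertices.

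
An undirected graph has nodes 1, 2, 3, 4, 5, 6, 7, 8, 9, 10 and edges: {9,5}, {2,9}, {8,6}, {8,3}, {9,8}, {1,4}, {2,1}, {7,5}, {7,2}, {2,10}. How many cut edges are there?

6

The edges on the cycle 7-2-9-5-7 are not bridges since each lies on that cycle.
But removing 2–1 disconnects 2 from 1; removing 9–8 disconnects 9 from 8; removing 8–3 disconnects 8 from 3; removing 2–10 disconnects 2 from 10 — these are bridges.
In total 6 edges are bridges.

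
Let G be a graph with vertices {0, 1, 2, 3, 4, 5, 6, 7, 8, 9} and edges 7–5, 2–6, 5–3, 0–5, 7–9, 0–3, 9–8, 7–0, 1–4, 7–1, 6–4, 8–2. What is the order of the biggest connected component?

Starting from 0 we can reach 0, 1, 2, 3, 4, 5, 6, 7, 8, 9. That is one component of size 10.
The largest has 10 vertices.

10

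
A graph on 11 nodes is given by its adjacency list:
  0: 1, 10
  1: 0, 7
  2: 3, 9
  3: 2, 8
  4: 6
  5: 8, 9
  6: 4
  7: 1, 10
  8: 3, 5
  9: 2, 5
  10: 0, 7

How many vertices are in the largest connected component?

Starting from 4 we can reach 4, 6. That is one component of size 2.
Starting from 0 we can reach 0, 1, 7, 10. That is one component of size 4.
Starting from 2 we can reach 2, 3, 5, 8, 9. That is one component of size 5.
The largest has 5 vertices.

5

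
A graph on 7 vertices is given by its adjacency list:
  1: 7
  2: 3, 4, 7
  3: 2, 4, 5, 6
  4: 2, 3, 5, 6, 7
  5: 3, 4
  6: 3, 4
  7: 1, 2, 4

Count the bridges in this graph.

The edges on the cycle 4-7-2-4 are not bridges since each lies on that cycle.
But removing 1-7 disconnects 1 from 7 — this is a bridge.

1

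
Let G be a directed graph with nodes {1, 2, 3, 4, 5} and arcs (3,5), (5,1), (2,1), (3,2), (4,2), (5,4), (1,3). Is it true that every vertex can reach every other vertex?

Yes

From 4 we can reach every vertex (1, 2, 3, 4, 5), and every vertex can reach 4 (1, 2, 3, 4, 5). So the whole graph is one strongly connected component.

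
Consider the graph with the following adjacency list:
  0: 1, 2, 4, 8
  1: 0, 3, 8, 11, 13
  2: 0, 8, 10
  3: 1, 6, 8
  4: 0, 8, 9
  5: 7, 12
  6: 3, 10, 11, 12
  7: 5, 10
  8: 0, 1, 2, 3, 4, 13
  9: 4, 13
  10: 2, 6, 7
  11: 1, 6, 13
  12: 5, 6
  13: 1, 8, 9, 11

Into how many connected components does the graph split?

Starting from 0 we can reach 0, 1, 2, 3, 4, 5, 6, 7, 8, 9, 10, 11, 12, 13. That is one component of size 14.
Total: 1 component.

1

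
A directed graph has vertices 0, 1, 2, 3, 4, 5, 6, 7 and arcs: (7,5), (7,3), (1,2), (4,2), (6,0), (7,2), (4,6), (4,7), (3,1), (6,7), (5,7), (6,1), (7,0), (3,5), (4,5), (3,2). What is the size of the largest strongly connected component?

3

{3, 5, 7} are all mutually reachable — one SCC of size 3.
{6} is an SCC by itself.
{4} is an SCC by itself.
{0} is an SCC by itself.
{1} is an SCC by itself.
(and 1 more singleton SCC)
The largest has 3 vertices.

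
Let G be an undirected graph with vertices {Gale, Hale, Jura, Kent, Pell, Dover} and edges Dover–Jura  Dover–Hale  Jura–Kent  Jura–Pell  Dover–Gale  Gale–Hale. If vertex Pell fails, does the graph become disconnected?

No

Deleting Pell leaves 1 component (was 1), so Pell is not a cut vertex.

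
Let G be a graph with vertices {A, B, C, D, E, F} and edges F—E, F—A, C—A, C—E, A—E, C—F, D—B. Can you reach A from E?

Yes

From E we can reach A, C, E, F, which includes A.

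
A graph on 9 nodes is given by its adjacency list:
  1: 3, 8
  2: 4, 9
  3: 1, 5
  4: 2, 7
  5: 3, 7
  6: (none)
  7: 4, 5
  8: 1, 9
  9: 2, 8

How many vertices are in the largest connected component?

8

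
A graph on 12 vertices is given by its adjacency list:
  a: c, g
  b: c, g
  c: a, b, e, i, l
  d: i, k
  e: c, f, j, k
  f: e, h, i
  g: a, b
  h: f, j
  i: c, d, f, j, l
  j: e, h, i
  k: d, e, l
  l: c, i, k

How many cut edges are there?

0

The edges on the cycle c-a-g-b-c are not bridges since each lies on that cycle.
Every edge lies on some cycle, so there are no bridges.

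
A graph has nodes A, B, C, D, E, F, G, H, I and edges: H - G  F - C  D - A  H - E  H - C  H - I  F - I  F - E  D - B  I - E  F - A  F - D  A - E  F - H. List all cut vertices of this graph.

Removing D increases the component count from 1 to 2, so D is a cut vertex.
Removing H increases the component count from 1 to 2, so H is a cut vertex.
By contrast removing I leaves 1 component; it is not a cut vertex. No other vertex is a cut vertex either.

D, H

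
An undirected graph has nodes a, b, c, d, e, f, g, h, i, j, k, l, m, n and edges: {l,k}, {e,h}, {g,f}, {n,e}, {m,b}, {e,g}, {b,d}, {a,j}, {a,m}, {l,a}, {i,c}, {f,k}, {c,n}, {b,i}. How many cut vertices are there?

3

Removing a increases the component count from 1 to 2, so a is a cut vertex.
Removing b increases the component count from 1 to 2, so b is a cut vertex.
Removing e increases the component count from 1 to 2, so e is a cut vertex.
By contrast removing k leaves 1 component; it is not a cut vertex. No other vertex is a cut vertex either.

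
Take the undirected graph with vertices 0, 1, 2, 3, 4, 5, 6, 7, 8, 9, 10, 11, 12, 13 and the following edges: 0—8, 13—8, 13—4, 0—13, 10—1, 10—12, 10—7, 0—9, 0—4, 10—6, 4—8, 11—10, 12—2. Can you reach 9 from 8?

Yes

From 8 we can reach 0, 4, 8, 9, 13, which includes 9.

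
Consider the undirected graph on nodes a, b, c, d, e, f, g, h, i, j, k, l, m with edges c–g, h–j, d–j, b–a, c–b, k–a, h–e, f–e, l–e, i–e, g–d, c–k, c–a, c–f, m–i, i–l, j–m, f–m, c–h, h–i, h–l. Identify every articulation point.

Removing c increases the component count from 1 to 2, so c is a cut vertex.
By contrast removing j leaves 1 component; it is not a cut vertex. No other vertex is a cut vertex either.

c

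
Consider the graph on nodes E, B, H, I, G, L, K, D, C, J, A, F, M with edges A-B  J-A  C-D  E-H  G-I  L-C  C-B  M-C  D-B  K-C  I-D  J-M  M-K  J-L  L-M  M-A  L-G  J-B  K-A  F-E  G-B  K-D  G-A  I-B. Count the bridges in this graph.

2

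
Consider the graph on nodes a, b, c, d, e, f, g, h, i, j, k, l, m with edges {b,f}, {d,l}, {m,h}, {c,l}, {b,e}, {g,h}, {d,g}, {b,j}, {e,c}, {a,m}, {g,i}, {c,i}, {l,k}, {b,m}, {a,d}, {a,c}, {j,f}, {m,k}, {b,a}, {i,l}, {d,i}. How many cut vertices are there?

Removing b increases the component count from 1 to 2, so b is a cut vertex.
By contrast removing e leaves 1 component; it is not a cut vertex. No other vertex is a cut vertex either.

1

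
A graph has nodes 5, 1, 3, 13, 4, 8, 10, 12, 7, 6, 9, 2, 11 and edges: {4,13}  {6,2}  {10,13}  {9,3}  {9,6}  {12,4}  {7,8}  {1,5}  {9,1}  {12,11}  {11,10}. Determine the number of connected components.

Starting from 7 we can reach 7, 8. That is one component of size 2.
Starting from 4 we can reach 4, 10, 11, 12, 13. That is one component of size 5.
Starting from 1 we can reach 1, 2, 3, 5, 6, 9. That is one component of size 6.
Total: 3 components.

3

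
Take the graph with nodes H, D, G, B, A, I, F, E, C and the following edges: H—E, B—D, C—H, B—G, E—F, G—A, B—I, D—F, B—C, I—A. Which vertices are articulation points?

B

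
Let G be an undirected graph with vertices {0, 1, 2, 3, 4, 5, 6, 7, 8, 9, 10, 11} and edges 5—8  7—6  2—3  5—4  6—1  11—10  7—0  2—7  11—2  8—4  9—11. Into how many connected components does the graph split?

2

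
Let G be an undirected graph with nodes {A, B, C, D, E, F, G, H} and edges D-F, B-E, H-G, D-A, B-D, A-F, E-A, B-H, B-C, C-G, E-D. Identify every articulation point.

Removing B increases the component count from 1 to 2, so B is a cut vertex.
By contrast removing E leaves 1 component; it is not a cut vertex. No other vertex is a cut vertex either.

B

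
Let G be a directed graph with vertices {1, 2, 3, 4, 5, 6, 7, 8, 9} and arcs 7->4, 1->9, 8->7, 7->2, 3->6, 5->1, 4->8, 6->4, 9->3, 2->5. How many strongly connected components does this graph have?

{1, 2, 3, 4, 5, 6, 7, 8, 9} are all mutually reachable — one SCC of size 9.
That gives 1 strongly connected component.

1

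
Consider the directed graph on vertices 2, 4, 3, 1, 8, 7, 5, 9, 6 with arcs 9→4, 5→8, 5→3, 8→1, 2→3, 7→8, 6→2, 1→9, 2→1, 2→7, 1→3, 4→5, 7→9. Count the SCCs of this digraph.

5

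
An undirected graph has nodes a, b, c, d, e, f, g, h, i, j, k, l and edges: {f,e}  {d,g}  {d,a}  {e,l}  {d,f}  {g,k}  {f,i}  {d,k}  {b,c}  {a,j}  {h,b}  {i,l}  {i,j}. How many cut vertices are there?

2

Removing b increases the component count from 2 to 3, so b is a cut vertex.
Removing d increases the component count from 2 to 3, so d is a cut vertex.
By contrast removing i leaves 2 components; it is not a cut vertex. No other vertex is a cut vertex either.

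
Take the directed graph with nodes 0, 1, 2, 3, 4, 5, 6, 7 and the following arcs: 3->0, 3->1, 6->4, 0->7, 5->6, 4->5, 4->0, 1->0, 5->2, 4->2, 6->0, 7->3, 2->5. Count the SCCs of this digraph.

{0, 1, 3, 7} are all mutually reachable — one SCC of size 4.
{2, 4, 5, 6} are all mutually reachable — one SCC of size 4.
That gives 2 strongly connected components.

2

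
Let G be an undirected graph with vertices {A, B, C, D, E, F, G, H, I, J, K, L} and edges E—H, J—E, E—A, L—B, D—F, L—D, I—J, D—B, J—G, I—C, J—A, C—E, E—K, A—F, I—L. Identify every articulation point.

E, J

Removing E increases the component count from 1 to 3, so E is a cut vertex.
Removing J increases the component count from 1 to 2, so J is a cut vertex.
By contrast removing K leaves 1 component; it is not a cut vertex. No other vertex is a cut vertex either.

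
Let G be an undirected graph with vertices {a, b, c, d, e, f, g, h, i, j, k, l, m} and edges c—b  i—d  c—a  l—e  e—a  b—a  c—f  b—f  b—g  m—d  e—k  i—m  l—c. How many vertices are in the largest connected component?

8

j is isolated — a component by itself.
h is isolated — a component by itself.
Starting from d we can reach d, i, m. That is one component of size 3.
Starting from a we can reach a, b, c, e, f, g, k, l. That is one component of size 8.
The largest has 8 vertices.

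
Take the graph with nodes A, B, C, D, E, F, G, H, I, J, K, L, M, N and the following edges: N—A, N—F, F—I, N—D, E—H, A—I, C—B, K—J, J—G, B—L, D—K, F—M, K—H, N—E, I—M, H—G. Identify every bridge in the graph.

B-C, B-L

The edges on the cycle N-A-I-M-F-N are not bridges since each lies on that cycle.
But removing B—L disconnects B from L; removing C—B disconnects C from B — these are bridges.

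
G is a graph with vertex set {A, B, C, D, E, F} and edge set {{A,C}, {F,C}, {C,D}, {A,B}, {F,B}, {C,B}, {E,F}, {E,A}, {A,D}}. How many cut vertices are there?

0

Removing B, for instance, still leaves 1 component. No single vertex removal increases the component count — the graph has no articulation points.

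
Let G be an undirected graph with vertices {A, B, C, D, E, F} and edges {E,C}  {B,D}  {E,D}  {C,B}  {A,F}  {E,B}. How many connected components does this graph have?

Starting from A we can reach A, F. That is one component of size 2.
Starting from B we can reach B, C, D, E. That is one component of size 4.
Total: 2 components.

2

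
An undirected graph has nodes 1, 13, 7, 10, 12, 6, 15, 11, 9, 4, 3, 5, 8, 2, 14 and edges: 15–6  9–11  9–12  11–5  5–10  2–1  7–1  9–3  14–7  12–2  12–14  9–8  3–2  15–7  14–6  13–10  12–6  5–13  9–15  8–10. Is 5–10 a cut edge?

After removing 5–10, the path 5-13-10 still connects them, so the edge is not a bridge.

No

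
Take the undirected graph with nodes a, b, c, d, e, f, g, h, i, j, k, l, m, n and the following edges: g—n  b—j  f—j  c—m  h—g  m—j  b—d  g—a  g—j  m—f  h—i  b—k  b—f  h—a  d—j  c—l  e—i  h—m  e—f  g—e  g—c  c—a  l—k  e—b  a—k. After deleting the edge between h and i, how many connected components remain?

h and i are still connected via h-g-e-i, so the component count stays at 1.

1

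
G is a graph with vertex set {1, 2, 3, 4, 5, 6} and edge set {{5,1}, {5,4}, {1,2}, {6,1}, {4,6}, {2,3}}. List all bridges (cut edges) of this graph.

1-2, 2-3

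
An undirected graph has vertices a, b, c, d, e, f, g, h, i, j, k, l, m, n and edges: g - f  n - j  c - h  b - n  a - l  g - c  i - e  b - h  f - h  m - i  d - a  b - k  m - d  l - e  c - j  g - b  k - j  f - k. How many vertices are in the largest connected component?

8

Starting from a we can reach a, d, e, i, l, m. That is one component of size 6.
Starting from b we can reach b, c, f, g, h, j, k, n. That is one component of size 8.
The largest has 8 vertices.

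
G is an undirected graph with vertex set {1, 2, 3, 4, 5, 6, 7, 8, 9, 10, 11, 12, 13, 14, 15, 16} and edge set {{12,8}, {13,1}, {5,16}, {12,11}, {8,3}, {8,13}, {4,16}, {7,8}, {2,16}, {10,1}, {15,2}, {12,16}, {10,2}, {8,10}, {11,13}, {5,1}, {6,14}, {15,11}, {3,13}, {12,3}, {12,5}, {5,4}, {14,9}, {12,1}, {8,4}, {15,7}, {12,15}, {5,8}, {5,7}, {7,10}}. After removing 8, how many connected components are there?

With 8 gone, the remaining components are: {6, 9, 14}; {1, 2, 3, 4, 5, 7, 10, 11, 12, 13, 15, 16}.
That is 2 components.

2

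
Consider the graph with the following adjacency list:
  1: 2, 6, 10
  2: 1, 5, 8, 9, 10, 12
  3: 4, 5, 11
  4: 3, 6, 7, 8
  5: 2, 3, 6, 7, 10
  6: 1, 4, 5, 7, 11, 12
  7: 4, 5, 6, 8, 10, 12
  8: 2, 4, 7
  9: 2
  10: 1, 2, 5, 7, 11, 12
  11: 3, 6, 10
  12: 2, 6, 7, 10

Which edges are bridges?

2-9

The edges on the cycle 5-7-8-2-5 are not bridges since each lies on that cycle.
But removing 2-9 disconnects 2 from 9 — this is a bridge.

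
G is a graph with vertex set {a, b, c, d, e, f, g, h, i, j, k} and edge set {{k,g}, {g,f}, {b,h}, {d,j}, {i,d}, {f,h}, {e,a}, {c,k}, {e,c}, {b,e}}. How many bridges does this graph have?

The edges on the cycle b-e-c-k-g-f-h-b are not bridges since each lies on that cycle.
But removing i—d disconnects i from d; removing e—a disconnects e from a; removing d—j disconnects d from j — these are bridges.
That makes 3 bridges.

3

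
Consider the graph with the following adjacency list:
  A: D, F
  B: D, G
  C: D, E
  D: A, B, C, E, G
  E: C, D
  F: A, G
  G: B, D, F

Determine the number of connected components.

Starting from A we can reach A, B, C, D, E, F, G. That is one component of size 7.
Total: 1 component.

1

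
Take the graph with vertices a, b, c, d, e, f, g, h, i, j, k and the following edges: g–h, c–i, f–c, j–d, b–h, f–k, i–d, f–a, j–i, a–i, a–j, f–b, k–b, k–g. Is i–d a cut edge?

After removing i–d, the path i-j-d still connects them, so the edge is not a bridge.

No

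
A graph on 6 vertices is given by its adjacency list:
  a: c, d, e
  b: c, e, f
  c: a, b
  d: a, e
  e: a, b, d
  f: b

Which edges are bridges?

b-f

The edges on the cycle e-a-d-e are not bridges since each lies on that cycle.
But removing f-b disconnects f from b — this is a bridge.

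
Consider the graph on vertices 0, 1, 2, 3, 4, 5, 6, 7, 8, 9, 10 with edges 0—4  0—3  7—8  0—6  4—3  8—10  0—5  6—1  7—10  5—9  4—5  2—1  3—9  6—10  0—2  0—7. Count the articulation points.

Removing 0 increases the component count from 1 to 2, so 0 is a cut vertex.
By contrast removing 9 leaves 1 component; it is not a cut vertex. No other vertex is a cut vertex either.

1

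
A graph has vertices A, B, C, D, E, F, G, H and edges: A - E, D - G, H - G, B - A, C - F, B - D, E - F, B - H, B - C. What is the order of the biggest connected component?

8

Starting from A we can reach A, B, C, D, E, F, G, H. That is one component of size 8.
The largest has 8 vertices.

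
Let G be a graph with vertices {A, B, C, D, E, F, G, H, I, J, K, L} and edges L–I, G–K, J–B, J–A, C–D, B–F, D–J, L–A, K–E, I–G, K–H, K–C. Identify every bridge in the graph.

The edges on the cycle L-I-G-K-C-D-J-A-L are not bridges since each lies on that cycle.
But removing B–F disconnects B from F; removing H–K disconnects H from K; removing B–J disconnects B from J; removing E–K disconnects E from K — these are bridges.

B-F, B-J, E-K, H-K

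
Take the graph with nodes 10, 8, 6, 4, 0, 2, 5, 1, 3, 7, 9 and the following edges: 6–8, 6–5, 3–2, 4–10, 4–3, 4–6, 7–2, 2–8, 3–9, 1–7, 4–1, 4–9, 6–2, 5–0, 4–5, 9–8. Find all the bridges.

0-5, 10-4

The edges on the cycle 4-6-5-4 are not bridges since each lies on that cycle.
But removing 0–5 disconnects 0 from 5; removing 10–4 disconnects 10 from 4 — these are bridges.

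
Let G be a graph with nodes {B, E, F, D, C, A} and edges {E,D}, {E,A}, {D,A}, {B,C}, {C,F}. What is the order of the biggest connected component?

3

Starting from A we can reach A, D, E. That is one component of size 3.
Starting from B we can reach B, C, F. That is one component of size 3.
The largest has 3 vertices.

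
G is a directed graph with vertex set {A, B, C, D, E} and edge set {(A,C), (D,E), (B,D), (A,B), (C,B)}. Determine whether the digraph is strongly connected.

No

There is no directed path from E to B, so the graph is not strongly connected.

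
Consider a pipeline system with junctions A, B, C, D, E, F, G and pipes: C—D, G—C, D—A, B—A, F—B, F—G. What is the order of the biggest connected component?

6

E is isolated — a component by itself.
Starting from A we can reach A, B, C, D, F, G. That is one component of size 6.
The largest has 6 vertices.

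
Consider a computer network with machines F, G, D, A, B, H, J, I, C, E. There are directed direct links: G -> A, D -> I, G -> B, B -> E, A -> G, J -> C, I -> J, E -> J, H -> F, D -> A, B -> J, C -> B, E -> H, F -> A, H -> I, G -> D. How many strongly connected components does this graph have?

{A, B, C, D, E, F, G, H, I, J} are all mutually reachable — one SCC of size 10.
That gives 1 strongly connected component.

1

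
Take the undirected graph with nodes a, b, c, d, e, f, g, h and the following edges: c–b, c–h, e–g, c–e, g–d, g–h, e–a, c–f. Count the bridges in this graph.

4

The edges on the cycle c-e-g-h-c are not bridges since each lies on that cycle.
But removing c–b disconnects c from b; removing g–d disconnects g from d; removing e–a disconnects e from a; removing c–f disconnects c from f — these are bridges.
That makes 4 bridges.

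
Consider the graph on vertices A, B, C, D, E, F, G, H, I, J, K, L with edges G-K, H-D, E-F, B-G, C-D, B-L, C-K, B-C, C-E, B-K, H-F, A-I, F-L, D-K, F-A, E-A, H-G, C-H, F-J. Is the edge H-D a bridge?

No

After removing H-D, the path H-C-D still connects them, so the edge is not a bridge.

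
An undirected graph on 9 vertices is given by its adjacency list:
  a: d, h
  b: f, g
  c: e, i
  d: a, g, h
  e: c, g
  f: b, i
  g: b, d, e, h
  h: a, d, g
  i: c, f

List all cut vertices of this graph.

Removing g increases the component count from 1 to 2, so g is a cut vertex.
By contrast removing c leaves 1 component; it is not a cut vertex. No other vertex is a cut vertex either.

g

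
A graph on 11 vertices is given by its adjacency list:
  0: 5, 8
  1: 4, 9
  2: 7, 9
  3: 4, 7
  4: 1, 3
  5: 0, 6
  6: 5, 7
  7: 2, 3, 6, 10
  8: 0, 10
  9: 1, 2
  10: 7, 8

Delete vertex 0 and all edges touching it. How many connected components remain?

1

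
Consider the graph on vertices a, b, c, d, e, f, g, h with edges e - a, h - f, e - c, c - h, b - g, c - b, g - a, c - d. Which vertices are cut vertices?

c, h

Removing c increases the component count from 1 to 3, so c is a cut vertex.
Removing h increases the component count from 1 to 2, so h is a cut vertex.
By contrast removing g leaves 1 component; it is not a cut vertex. No other vertex is a cut vertex either.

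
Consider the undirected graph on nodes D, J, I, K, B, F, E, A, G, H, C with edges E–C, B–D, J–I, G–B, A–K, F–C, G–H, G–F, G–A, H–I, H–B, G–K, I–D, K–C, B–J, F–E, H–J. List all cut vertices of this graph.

Removing G increases the component count from 1 to 2, so G is a cut vertex.
By contrast removing F leaves 1 component; it is not a cut vertex. No other vertex is a cut vertex either.

G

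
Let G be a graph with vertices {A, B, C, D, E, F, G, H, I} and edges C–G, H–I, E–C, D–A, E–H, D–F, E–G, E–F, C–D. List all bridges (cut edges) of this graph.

The edges on the cycle E-C-D-F-E are not bridges since each lies on that cycle.
But removing E–H disconnects E from H; removing H–I disconnects H from I; removing D–A disconnects D from A — these are bridges.

A-D, E-H, H-I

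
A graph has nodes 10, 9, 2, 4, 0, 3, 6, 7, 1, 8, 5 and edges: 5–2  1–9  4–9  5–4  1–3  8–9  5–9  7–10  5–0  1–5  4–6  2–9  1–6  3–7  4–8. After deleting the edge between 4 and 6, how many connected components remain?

4 and 6 are still connected via 4-5-1-6, so the component count stays at 1.

1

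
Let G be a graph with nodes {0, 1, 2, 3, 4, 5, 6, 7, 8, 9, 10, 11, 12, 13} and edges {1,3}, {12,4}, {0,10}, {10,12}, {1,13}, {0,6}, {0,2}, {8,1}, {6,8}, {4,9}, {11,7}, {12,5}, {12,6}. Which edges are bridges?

The edges on the cycle 0-10-12-6-0 are not bridges since each lies on that cycle.
But removing 0–2 disconnects 0 from 2; removing 6–8 disconnects 6 from 8; removing 4–9 disconnects 4 from 9; removing 1–3 disconnects 1 from 3 — these are bridges.
In total 9 edges are bridges.

0-2, 1-13, 1-3, 1-8, 11-7, 12-4, 12-5, 4-9, 6-8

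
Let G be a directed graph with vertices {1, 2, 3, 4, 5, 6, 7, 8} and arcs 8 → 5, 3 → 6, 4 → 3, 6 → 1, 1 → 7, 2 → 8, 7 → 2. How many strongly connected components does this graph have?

8

{7} is an SCC by itself.
{3} is an SCC by itself.
{2} is an SCC by itself.
{4} is an SCC by itself.
{8} is an SCC by itself.
(and 3 more singleton SCCs)
That gives 8 strongly connected components.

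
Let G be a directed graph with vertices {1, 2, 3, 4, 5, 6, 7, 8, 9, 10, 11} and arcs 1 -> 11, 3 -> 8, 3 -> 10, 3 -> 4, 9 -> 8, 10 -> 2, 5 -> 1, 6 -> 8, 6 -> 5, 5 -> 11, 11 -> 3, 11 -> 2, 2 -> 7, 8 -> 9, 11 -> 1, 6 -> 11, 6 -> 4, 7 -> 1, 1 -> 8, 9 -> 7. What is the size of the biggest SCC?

{1, 2, 3, 7, 8, 9, 10, 11} are all mutually reachable — one SCC of size 8.
{5} is an SCC by itself.
{4} is an SCC by itself.
{6} is an SCC by itself.
The largest has 8 vertices.

8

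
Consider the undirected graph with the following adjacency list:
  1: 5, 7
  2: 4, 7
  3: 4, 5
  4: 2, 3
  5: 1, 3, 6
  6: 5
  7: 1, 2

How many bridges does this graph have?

The edges on the cycle 3-5-1-7-2-4-3 are not bridges since each lies on that cycle.
But removing 5-6 disconnects 5 from 6 — this is a bridge.

1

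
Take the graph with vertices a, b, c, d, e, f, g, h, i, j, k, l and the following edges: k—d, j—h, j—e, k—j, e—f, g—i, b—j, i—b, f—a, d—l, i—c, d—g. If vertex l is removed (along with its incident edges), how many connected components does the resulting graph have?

1

With l gone, the remaining components are: {a, b, c, d, e, f, g, h, i, j, k}.
That is 1 component.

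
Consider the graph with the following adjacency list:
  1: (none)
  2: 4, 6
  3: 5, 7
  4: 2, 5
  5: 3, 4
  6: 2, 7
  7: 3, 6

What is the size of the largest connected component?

6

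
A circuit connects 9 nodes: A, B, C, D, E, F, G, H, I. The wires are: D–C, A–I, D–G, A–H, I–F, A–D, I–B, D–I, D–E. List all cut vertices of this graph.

A, D, I

Removing A increases the component count from 1 to 2, so A is a cut vertex.
Removing D increases the component count from 1 to 4, so D is a cut vertex.
Removing I increases the component count from 1 to 3, so I is a cut vertex.
By contrast removing E leaves 1 component; it is not a cut vertex. No other vertex is a cut vertex either.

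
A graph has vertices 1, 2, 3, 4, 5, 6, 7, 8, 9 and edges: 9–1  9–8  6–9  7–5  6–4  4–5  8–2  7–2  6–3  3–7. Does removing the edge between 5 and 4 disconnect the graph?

No

After removing 5–4, the path 5-7-3-6-4 still connects them, so the edge is not a bridge.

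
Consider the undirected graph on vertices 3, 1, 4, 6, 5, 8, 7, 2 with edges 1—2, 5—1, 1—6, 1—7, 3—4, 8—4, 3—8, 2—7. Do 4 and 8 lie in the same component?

Yes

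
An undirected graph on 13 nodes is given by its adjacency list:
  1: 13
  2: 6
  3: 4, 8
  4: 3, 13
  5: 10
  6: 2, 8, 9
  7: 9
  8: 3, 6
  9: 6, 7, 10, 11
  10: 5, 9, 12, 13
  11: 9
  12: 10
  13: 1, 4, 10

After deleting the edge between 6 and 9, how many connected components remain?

6 and 9 are still connected via 6-8-3-4-13-10-9, so the component count stays at 1.

1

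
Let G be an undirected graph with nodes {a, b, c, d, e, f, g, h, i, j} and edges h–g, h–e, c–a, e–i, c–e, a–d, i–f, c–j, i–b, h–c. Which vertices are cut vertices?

a, c, e, h, i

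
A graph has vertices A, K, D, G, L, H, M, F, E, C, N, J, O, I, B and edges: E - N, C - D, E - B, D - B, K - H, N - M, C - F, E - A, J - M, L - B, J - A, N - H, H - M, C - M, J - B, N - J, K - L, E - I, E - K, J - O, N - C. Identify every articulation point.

C, E, J

Removing C increases the component count from 2 to 3, so C is a cut vertex.
Removing E increases the component count from 2 to 3, so E is a cut vertex.
Removing J increases the component count from 2 to 3, so J is a cut vertex.
By contrast removing I leaves 2 components; it is not a cut vertex. No other vertex is a cut vertex either.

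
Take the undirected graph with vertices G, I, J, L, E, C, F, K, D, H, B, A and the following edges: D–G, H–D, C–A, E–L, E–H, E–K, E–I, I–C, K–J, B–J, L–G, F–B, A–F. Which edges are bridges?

none

The edges on the cycle E-H-D-G-L-E are not bridges since each lies on that cycle.
Every edge lies on some cycle, so there are no bridges.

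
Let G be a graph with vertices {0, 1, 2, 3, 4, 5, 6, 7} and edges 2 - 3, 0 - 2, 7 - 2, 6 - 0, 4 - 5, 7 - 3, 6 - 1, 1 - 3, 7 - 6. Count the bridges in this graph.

1

The edges on the cycle 7-6-1-3-7 are not bridges since each lies on that cycle.
But removing 4 - 5 disconnects 4 from 5 — this is a bridge.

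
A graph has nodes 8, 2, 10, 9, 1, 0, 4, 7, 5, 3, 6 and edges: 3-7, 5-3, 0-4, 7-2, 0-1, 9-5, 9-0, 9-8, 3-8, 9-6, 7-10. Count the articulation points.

Removing 0 increases the component count from 1 to 3, so 0 is a cut vertex.
Removing 3 increases the component count from 1 to 2, so 3 is a cut vertex.
Removing 7 increases the component count from 1 to 3, so 7 is a cut vertex.
Likewise 9 is a cut vertex.
By contrast removing 6 leaves 1 component; it is not a cut vertex. No other vertex is a cut vertex either.

4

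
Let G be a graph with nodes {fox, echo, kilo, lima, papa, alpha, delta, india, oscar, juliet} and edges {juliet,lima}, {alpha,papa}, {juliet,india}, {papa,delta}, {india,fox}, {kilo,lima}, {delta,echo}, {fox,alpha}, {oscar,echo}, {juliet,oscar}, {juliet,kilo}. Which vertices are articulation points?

juliet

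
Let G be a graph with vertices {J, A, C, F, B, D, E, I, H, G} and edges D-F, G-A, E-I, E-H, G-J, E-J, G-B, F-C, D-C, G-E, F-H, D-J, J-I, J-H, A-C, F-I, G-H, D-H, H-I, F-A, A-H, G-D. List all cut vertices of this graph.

G

Removing G increases the component count from 1 to 2, so G is a cut vertex.
By contrast removing I leaves 1 component; it is not a cut vertex. No other vertex is a cut vertex either.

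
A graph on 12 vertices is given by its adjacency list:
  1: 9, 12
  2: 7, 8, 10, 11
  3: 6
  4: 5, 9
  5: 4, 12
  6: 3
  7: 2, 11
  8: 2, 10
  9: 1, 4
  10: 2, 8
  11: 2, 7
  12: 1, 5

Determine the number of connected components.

3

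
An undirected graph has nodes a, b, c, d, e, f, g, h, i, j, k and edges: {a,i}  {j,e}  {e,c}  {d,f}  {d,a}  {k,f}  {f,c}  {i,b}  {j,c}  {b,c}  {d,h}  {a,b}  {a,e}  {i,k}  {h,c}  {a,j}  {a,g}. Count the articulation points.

1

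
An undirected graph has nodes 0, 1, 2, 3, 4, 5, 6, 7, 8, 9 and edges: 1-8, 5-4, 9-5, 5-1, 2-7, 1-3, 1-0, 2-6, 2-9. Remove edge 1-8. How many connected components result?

Before removal there is 1 component.
1-8 is a bridge — removing it separates 1's side from 8's side.
After removal: 2 components.

2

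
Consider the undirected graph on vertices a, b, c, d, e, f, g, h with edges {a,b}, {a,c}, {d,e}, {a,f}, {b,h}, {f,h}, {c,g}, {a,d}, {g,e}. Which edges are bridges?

none

The edges on the cycle a-f-h-b-a are not bridges since each lies on that cycle.
Every edge lies on some cycle, so there are no bridges.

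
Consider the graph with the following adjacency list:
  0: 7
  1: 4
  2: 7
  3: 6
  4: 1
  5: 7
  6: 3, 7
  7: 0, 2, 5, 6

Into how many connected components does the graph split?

2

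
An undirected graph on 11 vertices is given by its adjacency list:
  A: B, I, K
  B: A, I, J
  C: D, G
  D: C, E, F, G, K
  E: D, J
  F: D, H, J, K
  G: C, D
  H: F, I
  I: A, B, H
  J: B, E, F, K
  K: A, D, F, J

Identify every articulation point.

D

Removing D increases the component count from 1 to 2, so D is a cut vertex.
By contrast removing H leaves 1 component; it is not a cut vertex. No other vertex is a cut vertex either.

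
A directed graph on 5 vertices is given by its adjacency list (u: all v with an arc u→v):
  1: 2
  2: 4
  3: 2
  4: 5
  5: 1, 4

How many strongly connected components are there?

{1, 2, 4, 5} are all mutually reachable — one SCC of size 4.
{3} is an SCC by itself.
That gives 2 strongly connected components.

2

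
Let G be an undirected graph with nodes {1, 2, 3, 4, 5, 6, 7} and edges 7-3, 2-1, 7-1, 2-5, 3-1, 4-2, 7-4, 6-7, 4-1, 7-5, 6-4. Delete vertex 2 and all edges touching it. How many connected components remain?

1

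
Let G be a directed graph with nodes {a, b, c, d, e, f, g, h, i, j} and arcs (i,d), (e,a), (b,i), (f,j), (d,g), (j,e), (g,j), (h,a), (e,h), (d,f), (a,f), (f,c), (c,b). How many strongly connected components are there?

{a, b, c, d, e, f, g, h, i, j} are all mutually reachable — one SCC of size 10.
That gives 1 strongly connected component.

1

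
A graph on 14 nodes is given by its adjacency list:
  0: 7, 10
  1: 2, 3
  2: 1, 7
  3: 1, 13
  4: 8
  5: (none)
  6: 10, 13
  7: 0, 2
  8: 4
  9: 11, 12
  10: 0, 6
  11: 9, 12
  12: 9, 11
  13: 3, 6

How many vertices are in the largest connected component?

5 is isolated — a component by itself.
Starting from 4 we can reach 4, 8. That is one component of size 2.
Starting from 9 we can reach 9, 11, 12. That is one component of size 3.
Starting from 0 we can reach 0, 1, 2, 3, 6, 7, 10, 13. That is one component of size 8.
The largest has 8 vertices.

8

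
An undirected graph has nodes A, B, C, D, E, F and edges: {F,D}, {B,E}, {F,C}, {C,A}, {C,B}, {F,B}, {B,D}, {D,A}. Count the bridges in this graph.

1

The edges on the cycle C-B-D-A-C are not bridges since each lies on that cycle.
But removing B - E disconnects B from E — this is a bridge.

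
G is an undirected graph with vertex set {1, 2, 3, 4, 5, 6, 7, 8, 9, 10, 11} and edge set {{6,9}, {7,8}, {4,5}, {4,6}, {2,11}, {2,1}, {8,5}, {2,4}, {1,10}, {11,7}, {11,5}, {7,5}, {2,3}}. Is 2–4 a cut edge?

No

After removing 2–4, the path 2-11-5-4 still connects them, so the edge is not a bridge.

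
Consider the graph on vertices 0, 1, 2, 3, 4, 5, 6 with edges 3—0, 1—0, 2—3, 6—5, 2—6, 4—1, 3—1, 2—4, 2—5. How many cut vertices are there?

1

Removing 2 increases the component count from 1 to 2, so 2 is a cut vertex.
By contrast removing 5 leaves 1 component; it is not a cut vertex. No other vertex is a cut vertex either.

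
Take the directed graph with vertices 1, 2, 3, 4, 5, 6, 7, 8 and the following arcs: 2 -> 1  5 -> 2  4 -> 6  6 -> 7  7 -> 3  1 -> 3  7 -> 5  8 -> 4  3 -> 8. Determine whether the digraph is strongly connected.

Yes

From 4 we can reach every vertex (1, 2, 3, 4, 5, 6, 7, 8), and every vertex can reach 4 (1, 2, 3, 4, 5, 6, 7, 8). So the whole graph is one strongly connected component.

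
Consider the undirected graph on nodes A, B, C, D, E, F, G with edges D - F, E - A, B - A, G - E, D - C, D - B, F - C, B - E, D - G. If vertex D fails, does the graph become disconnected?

Deleting D raises the number of components from 1 to 2, so D is a cut vertex.

Yes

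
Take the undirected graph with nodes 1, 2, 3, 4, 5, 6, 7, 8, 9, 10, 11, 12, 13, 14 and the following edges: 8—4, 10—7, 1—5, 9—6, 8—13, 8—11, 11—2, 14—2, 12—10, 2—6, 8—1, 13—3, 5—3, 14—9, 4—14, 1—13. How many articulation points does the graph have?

2

Removing 8 increases the component count from 2 to 3, so 8 is a cut vertex.
Removing 10 increases the component count from 2 to 3, so 10 is a cut vertex.
By contrast removing 1 leaves 2 components; it is not a cut vertex. No other vertex is a cut vertex either.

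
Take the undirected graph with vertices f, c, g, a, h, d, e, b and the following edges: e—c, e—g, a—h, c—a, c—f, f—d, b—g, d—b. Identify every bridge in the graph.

The edges on the cycle e-c-f-d-b-g-e are not bridges since each lies on that cycle.
But removing c—a disconnects c from a; removing a—h disconnects a from h — these are bridges.

a-c, a-h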